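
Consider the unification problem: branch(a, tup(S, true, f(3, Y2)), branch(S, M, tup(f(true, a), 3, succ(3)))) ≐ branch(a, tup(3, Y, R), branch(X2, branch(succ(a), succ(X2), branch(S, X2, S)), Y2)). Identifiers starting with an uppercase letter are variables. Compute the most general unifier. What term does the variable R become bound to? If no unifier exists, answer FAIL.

f(3, tup(f(true, a), 3, succ(3)))

Decompose branch/3: a ≐ a,  tup(S, true, f(3, Y2)) ≐ tup(3, Y, R),  branch(S, M, tup(f(true, a), 3, succ(3))) ≐ branch(X2, branch(succ(a), succ(X2), branch(S, X2, S)), Y2).
Delete trivial equation a ≐ a.
Decompose tup/3: S ≐ 3,  true ≐ Y,  f(3, Y2) ≐ R.
Bind S := 3; substituting into the one remaining equation that mentions S gives: branch(3, M, tup(f(true, a), 3, succ(3))) ≐ branch(X2, branch(succ(a), succ(X2), branch(3, X2, 3)), Y2).
Bind Y := true; no other remaining equation mentions Y.
Bind R := f(3, Y2); no other remaining equation mentions R.
Decompose branch/3: 3 ≐ X2,  M ≐ branch(succ(a), succ(X2), branch(3, X2, 3)),  tup(f(true, a), 3, succ(3)) ≐ Y2.
Bind X2 := 3; substituting into the one remaining equation that mentions X2 gives: M ≐ branch(succ(a), succ(3), branch(3, 3, 3)).
Bind M := branch(succ(a), succ(3), branch(3, 3, 3)); no other remaining equation mentions M.
Bind Y2 := tup(f(true, a), 3, succ(3)). Substituting into the earlier binding gives R := f(3, tup(f(true, a), 3, succ(3))).
MGU = { S -> 3, Y -> true, R -> f(3, tup(f(true, a), 3, succ(3))), X2 -> 3, M -> branch(succ(a), succ(3), branch(3, 3, 3)), Y2 -> tup(f(true, a), 3, succ(3)) }, so R -> f(3, tup(f(true, a), 3, succ(3))).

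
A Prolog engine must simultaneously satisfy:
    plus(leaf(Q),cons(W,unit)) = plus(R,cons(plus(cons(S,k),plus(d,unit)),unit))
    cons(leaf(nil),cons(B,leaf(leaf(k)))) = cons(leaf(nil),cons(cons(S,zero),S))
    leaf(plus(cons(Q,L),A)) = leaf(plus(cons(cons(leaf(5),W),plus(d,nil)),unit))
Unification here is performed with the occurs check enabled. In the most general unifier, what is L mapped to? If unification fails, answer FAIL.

Decompose plus/2: leaf(Q) = R,  cons(W,unit) = cons(plus(cons(S,k),plus(d,unit)),unit).
Bind R := leaf(Q); no other remaining equation mentions R.
Decompose cons/2: W = plus(cons(S,k),plus(d,unit)),  unit = unit.
Bind W := plus(cons(S,k),plus(d,unit)); substituting into the one remaining equation that mentions W gives: leaf(plus(cons(Q,L),A)) = leaf(plus(cons(cons(leaf(5),plus(cons(S,k),plus(d,unit))),plus(d,nil)),unit)).
Delete trivial equation unit = unit.
Decompose cons/2: leaf(nil) = leaf(nil),  cons(B,leaf(leaf(k))) = cons(cons(S,zero),S).
Delete trivial equation leaf(nil) = leaf(nil).
Decompose cons/2: B = cons(S,zero),  leaf(leaf(k)) = S.
Bind B := cons(S,zero); no other remaining equation mentions B.
Bind S := leaf(leaf(k)); substituting into the remaining equation gives: leaf(plus(cons(Q,L),A)) = leaf(plus(cons(cons(leaf(5),plus(cons(leaf(leaf(k)),k),plus(d,unit))),plus(d,nil)),unit)). Substituting into the earlier bindings gives W := plus(cons(leaf(leaf(k)),k),plus(d,unit)), B := cons(leaf(leaf(k)),zero).
Decompose leaf/1: plus(cons(Q,L),A) = plus(cons(cons(leaf(5),plus(cons(leaf(leaf(k)),k),plus(d,unit))),plus(d,nil)),unit).
Decompose plus/2: cons(Q,L) = cons(cons(leaf(5),plus(cons(leaf(leaf(k)),k),plus(d,unit))),plus(d,nil)),  A = unit.
Decompose cons/2: Q = cons(leaf(5),plus(cons(leaf(leaf(k)),k),plus(d,unit))),  L = plus(d,nil).
Bind Q := cons(leaf(5),plus(cons(leaf(leaf(k)),k),plus(d,unit))); no other remaining equation mentions Q. Substituting into the earlier binding gives R := leaf(cons(leaf(5),plus(cons(leaf(leaf(k)),k),plus(d,unit)))).
Bind L := plus(d,nil); no other remaining equation mentions L.
Bind A := unit.
MGU = { R -> leaf(cons(leaf(5),plus(cons(leaf(leaf(k)),k),plus(d,unit)))), W -> plus(cons(leaf(leaf(k)),k),plus(d,unit)), B -> cons(leaf(leaf(k)),zero), S -> leaf(leaf(k)), Q -> cons(leaf(5),plus(cons(leaf(leaf(k)),k),plus(d,unit))), L -> plus(d,nil), A -> unit }, so L -> plus(d,nil).

plus(d,nil)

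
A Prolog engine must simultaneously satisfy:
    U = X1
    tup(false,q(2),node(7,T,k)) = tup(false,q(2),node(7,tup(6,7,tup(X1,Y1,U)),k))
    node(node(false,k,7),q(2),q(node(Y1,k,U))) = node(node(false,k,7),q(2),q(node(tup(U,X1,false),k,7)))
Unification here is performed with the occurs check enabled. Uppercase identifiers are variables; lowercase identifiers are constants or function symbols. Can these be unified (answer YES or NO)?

Bind U := X1; substituting into the remaining equations gives: tup(false,q(2),node(7,T,k)) = tup(false,q(2),node(7,tup(6,7,tup(X1,Y1,X1)),k)),  node(node(false,k,7),q(2),q(node(Y1,k,X1))) = node(node(false,k,7),q(2),q(node(tup(X1,X1,false),k,7))).
Decompose tup/3: false = false,  q(2) = q(2),  node(7,T,k) = node(7,tup(6,7,tup(X1,Y1,X1)),k).
Delete trivial equation false = false.
Delete trivial equation q(2) = q(2).
Decompose node/3: 7 = 7,  T = tup(6,7,tup(X1,Y1,X1)),  k = k.
Delete trivial equation 7 = 7.
Bind T := tup(6,7,tup(X1,Y1,X1)); no other remaining equation mentions T.
Delete trivial equation k = k.
Decompose node/3: node(false,k,7) = node(false,k,7),  q(2) = q(2),  q(node(Y1,k,X1)) = q(node(tup(X1,X1,false),k,7)).
Delete trivial equation node(false,k,7) = node(false,k,7).
Delete trivial equation q(2) = q(2).
Decompose q/1: node(Y1,k,X1) = node(tup(X1,X1,false),k,7).
Decompose node/3: Y1 = tup(X1,X1,false),  k = k,  X1 = 7.
Bind Y1 := tup(X1,X1,false); no other remaining equation mentions Y1. Substituting into the earlier binding gives T := tup(6,7,tup(X1,tup(X1,X1,false),X1)).
Delete trivial equation k = k.
Bind X1 := 7. Substituting into the earlier bindings gives U := 7, T := tup(6,7,tup(7,tup(7,7,false),7)), Y1 := tup(7,7,false).
No equations remain and no clash or occurs-check failure arose, so a unifier exists.

YES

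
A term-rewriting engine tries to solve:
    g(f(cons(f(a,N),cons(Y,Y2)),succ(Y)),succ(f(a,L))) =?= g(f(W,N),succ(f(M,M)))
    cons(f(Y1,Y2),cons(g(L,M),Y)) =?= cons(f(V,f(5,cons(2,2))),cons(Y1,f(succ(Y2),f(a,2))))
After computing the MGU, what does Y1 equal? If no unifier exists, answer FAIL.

Decompose g/2: f(cons(f(a,N),cons(Y,Y2)),succ(Y)) =?= f(W,N),  succ(f(a,L)) =?= succ(f(M,M)).
Decompose f/2: cons(f(a,N),cons(Y,Y2)) =?= W,  succ(Y) =?= N.
Bind W := cons(f(a,N),cons(Y,Y2)); no other remaining equation mentions W.
Bind N := succ(Y); no other remaining equation mentions N. Substituting into the earlier binding gives W := cons(f(a,succ(Y)),cons(Y,Y2)).
Decompose succ/1: f(a,L) =?= f(M,M).
Decompose f/2: a =?= M,  L =?= M.
Bind M := a; substituting into the remaining equations gives: L =?= a,  cons(f(Y1,Y2),cons(g(L,a),Y)) =?= cons(f(V,f(5,cons(2,2))),cons(Y1,f(succ(Y2),f(a,2)))).
Bind L := a; substituting into the remaining equation gives: cons(f(Y1,Y2),cons(g(a,a),Y)) =?= cons(f(V,f(5,cons(2,2))),cons(Y1,f(succ(Y2),f(a,2)))).
Decompose cons/2: f(Y1,Y2) =?= f(V,f(5,cons(2,2))),  cons(g(a,a),Y) =?= cons(Y1,f(succ(Y2),f(a,2))).
Decompose f/2: Y1 =?= V,  Y2 =?= f(5,cons(2,2)).
Bind Y1 := V; substituting into the one remaining equation that mentions Y1 gives: cons(g(a,a),Y) =?= cons(V,f(succ(Y2),f(a,2))).
Bind Y2 := f(5,cons(2,2)); substituting into the remaining equation gives: cons(g(a,a),Y) =?= cons(V,f(succ(f(5,cons(2,2))),f(a,2))). Substituting into the earlier binding gives W := cons(f(a,succ(Y)),cons(Y,f(5,cons(2,2)))).
Decompose cons/2: g(a,a) =?= V,  Y =?= f(succ(f(5,cons(2,2))),f(a,2)).
Bind V := g(a,a); no other remaining equation mentions V. Substituting into the earlier binding gives Y1 := g(a,a).
Bind Y := f(succ(f(5,cons(2,2))),f(a,2)). Substituting into the earlier bindings gives W := cons(f(a,succ(f(succ(f(5,cons(2,2))),f(a,2)))),cons(f(succ(f(5,cons(2,2))),f(a,2)),f(5,cons(2,2)))), N := succ(f(succ(f(5,cons(2,2))),f(a,2))).
MGU = { W ↦ cons(f(a,succ(f(succ(f(5,cons(2,2))),f(a,2)))),cons(f(succ(f(5,cons(2,2))),f(a,2)),f(5,cons(2,2)))), N ↦ succ(f(succ(f(5,cons(2,2))),f(a,2))), M ↦ a, L ↦ a, Y1 ↦ g(a,a), Y2 ↦ f(5,cons(2,2)), V ↦ g(a,a), Y ↦ f(succ(f(5,cons(2,2))),f(a,2)) }, so Y1 ↦ g(a,a).

g(a,a)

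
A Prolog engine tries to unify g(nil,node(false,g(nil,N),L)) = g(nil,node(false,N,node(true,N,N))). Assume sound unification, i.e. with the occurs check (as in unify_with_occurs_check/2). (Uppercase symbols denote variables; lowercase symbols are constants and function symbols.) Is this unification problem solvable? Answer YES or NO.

NO

Decompose g/2: nil = nil,  node(false,g(nil,N),L) = node(false,N,node(true,N,N)).
Delete trivial equation nil = nil.
Decompose node/3: false = false,  g(nil,N) = N,  L = node(true,N,N).
Delete trivial equation false = false.
Occurs check fails: N occurs in g(nil,N); the equation N = g(nil,N) has no finite solution.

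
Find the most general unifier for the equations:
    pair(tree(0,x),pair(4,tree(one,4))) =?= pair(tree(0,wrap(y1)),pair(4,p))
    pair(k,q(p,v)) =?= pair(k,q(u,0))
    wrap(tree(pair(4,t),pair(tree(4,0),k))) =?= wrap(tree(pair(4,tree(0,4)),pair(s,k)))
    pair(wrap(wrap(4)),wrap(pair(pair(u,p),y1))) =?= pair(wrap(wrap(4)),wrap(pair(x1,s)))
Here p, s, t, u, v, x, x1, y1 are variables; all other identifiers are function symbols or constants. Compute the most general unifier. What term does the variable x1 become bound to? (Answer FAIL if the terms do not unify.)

pair(tree(one,4),tree(one,4))

Decompose pair/2: tree(0,x) =?= tree(0,wrap(y1)),  pair(4,tree(one,4)) =?= pair(4,p).
Decompose tree/2: 0 =?= 0,  x =?= wrap(y1).
Delete trivial equation 0 =?= 0.
Bind x := wrap(y1); no other remaining equation mentions x.
Decompose pair/2: 4 =?= 4,  tree(one,4) =?= p.
Delete trivial equation 4 =?= 4.
Bind p := tree(one,4); substituting into the 2 remaining equations that mention p gives: pair(k,q(tree(one,4),v)) =?= pair(k,q(u,0)),  pair(wrap(wrap(4)),wrap(pair(pair(u,tree(one,4)),y1))) =?= pair(wrap(wrap(4)),wrap(pair(x1,s))).
Decompose pair/2: k =?= k,  q(tree(one,4),v) =?= q(u,0).
Delete trivial equation k =?= k.
Decompose q/2: tree(one,4) =?= u,  v =?= 0.
Bind u := tree(one,4); substituting into the one remaining equation that mentions u gives: pair(wrap(wrap(4)),wrap(pair(pair(tree(one,4),tree(one,4)),y1))) =?= pair(wrap(wrap(4)),wrap(pair(x1,s))).
Bind v := 0; no other remaining equation mentions v.
Decompose wrap/1: tree(pair(4,t),pair(tree(4,0),k)) =?= tree(pair(4,tree(0,4)),pair(s,k)).
Decompose tree/2: pair(4,t) =?= pair(4,tree(0,4)),  pair(tree(4,0),k) =?= pair(s,k).
Decompose pair/2: 4 =?= 4,  t =?= tree(0,4).
Delete trivial equation 4 =?= 4.
Bind t := tree(0,4); no other remaining equation mentions t.
Decompose pair/2: tree(4,0) =?= s,  k =?= k.
Bind s := tree(4,0); substituting into the one remaining equation that mentions s gives: pair(wrap(wrap(4)),wrap(pair(pair(tree(one,4),tree(one,4)),y1))) =?= pair(wrap(wrap(4)),wrap(pair(x1,tree(4,0)))).
Delete trivial equation k =?= k.
Decompose pair/2: wrap(wrap(4)) =?= wrap(wrap(4)),  wrap(pair(pair(tree(one,4),tree(one,4)),y1)) =?= wrap(pair(x1,tree(4,0))).
Delete trivial equation wrap(wrap(4)) =?= wrap(wrap(4)).
Decompose wrap/1: pair(pair(tree(one,4),tree(one,4)),y1) =?= pair(x1,tree(4,0)).
Decompose pair/2: pair(tree(one,4),tree(one,4)) =?= x1,  y1 =?= tree(4,0).
Bind x1 := pair(tree(one,4),tree(one,4)); no other remaining equation mentions x1.
Bind y1 := tree(4,0). Substituting into the earlier binding gives x := wrap(tree(4,0)).
MGU = { x -> wrap(tree(4,0)), p -> tree(one,4), u -> tree(one,4), v -> 0, t -> tree(0,4), s -> tree(4,0), x1 -> pair(tree(one,4),tree(one,4)), y1 -> tree(4,0) }, so x1 -> pair(tree(one,4),tree(one,4)).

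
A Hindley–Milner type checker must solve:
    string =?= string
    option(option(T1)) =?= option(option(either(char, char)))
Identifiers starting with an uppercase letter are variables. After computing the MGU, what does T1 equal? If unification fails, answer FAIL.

Delete trivial equation string =?= string.
Decompose option/1: option(T1) =?= option(either(char, char)).
Decompose option/1: T1 =?= either(char, char).
Bind T1 := either(char, char).
MGU = { T1 ↦ either(char, char) }, so T1 ↦ either(char, char).

either(char, char)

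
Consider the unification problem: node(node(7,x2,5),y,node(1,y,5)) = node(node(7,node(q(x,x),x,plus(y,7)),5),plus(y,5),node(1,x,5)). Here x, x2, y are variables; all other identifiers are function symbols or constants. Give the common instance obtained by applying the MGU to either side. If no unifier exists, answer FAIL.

Decompose node/3: node(7,x2,5) = node(7,node(q(x,x),x,plus(y,7)),5),  y = plus(y,5),  node(1,y,5) = node(1,x,5).
Decompose node/3: 7 = 7,  x2 = node(q(x,x),x,plus(y,7)),  5 = 5.
Delete trivial equation 7 = 7.
Bind x2 := node(q(x,x),x,plus(y,7)); no other remaining equation mentions x2.
Delete trivial equation 5 = 5.
Occurs check fails: y occurs in plus(y,5); the equation y = plus(y,5) has no finite solution.

FAIL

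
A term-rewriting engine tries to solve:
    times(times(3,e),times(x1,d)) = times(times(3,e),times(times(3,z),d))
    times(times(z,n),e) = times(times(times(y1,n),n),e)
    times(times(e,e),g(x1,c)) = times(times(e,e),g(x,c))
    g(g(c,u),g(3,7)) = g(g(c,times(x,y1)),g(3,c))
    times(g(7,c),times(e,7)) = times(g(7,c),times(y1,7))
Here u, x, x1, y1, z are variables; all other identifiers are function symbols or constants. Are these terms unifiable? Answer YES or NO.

NO

Decompose times/2: times(3,e) = times(3,e),  times(x1,d) = times(times(3,z),d).
Delete trivial equation times(3,e) = times(3,e).
Decompose times/2: x1 = times(3,z),  d = d.
Bind x1 := times(3,z); substituting into the one remaining equation that mentions x1 gives: times(times(e,e),g(times(3,z),c)) = times(times(e,e),g(x,c)).
Delete trivial equation d = d.
Decompose times/2: times(z,n) = times(times(y1,n),n),  e = e.
Decompose times/2: z = times(y1,n),  n = n.
Bind z := times(y1,n); substituting into the one remaining equation that mentions z gives: times(times(e,e),g(times(3,times(y1,n)),c)) = times(times(e,e),g(x,c)). Substituting into the earlier binding gives x1 := times(3,times(y1,n)).
Delete trivial equation n = n.
Delete trivial equation e = e.
Decompose times/2: times(e,e) = times(e,e),  g(times(3,times(y1,n)),c) = g(x,c).
Delete trivial equation times(e,e) = times(e,e).
Decompose g/2: times(3,times(y1,n)) = x,  c = c.
Bind x := times(3,times(y1,n)); substituting into the one remaining equation that mentions x gives: g(g(c,u),g(3,7)) = g(g(c,times(times(3,times(y1,n)),y1)),g(3,c)).
Delete trivial equation c = c.
Decompose g/2: g(c,u) = g(c,times(times(3,times(y1,n)),y1)),  g(3,7) = g(3,c).
Decompose g/2: c = c,  u = times(times(3,times(y1,n)),y1).
Delete trivial equation c = c.
Bind u := times(times(3,times(y1,n)),y1); no other remaining equation mentions u.
Decompose g/2: 3 = 3,  7 = c.
Delete trivial equation 3 = 3.
Clash: constants 7 and c differ; no unifier exists.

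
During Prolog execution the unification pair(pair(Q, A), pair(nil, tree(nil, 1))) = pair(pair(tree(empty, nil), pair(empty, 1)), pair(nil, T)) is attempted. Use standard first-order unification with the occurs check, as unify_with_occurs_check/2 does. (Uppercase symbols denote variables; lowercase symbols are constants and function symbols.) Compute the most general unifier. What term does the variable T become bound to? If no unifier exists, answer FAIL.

tree(nil, 1)

Decompose pair/2: pair(Q, A) = pair(tree(empty, nil), pair(empty, 1)),  pair(nil, tree(nil, 1)) = pair(nil, T).
Decompose pair/2: Q = tree(empty, nil),  A = pair(empty, 1).
Bind Q := tree(empty, nil); no other remaining equation mentions Q.
Bind A := pair(empty, 1); no other remaining equation mentions A.
Decompose pair/2: nil = nil,  tree(nil, 1) = T.
Delete trivial equation nil = nil.
Bind T := tree(nil, 1).
MGU = { Q -> tree(empty, nil), A -> pair(empty, 1), T -> tree(nil, 1) }, so T -> tree(nil, 1).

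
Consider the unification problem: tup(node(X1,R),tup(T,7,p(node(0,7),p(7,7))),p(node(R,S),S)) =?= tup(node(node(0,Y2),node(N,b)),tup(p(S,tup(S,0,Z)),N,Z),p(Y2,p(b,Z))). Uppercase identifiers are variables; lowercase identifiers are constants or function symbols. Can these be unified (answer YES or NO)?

YES

Decompose tup/3: node(X1,R) =?= node(node(0,Y2),node(N,b)),  tup(T,7,p(node(0,7),p(7,7))) =?= tup(p(S,tup(S,0,Z)),N,Z),  p(node(R,S),S) =?= p(Y2,p(b,Z)).
Decompose node/2: X1 =?= node(0,Y2),  R =?= node(N,b).
Bind X1 := node(0,Y2); no other remaining equation mentions X1.
Bind R := node(N,b); substituting into the one remaining equation that mentions R gives: p(node(node(N,b),S),S) =?= p(Y2,p(b,Z)).
Decompose tup/3: T =?= p(S,tup(S,0,Z)),  7 =?= N,  p(node(0,7),p(7,7)) =?= Z.
Bind T := p(S,tup(S,0,Z)); no other remaining equation mentions T.
Bind N := 7; substituting into the one remaining equation that mentions N gives: p(node(node(7,b),S),S) =?= p(Y2,p(b,Z)). Substituting into the earlier binding gives R := node(7,b).
Bind Z := p(node(0,7),p(7,7)); substituting into the remaining equation gives: p(node(node(7,b),S),S) =?= p(Y2,p(b,p(node(0,7),p(7,7)))). Substituting into the earlier binding gives T := p(S,tup(S,0,p(node(0,7),p(7,7)))).
Decompose p/2: node(node(7,b),S) =?= Y2,  S =?= p(b,p(node(0,7),p(7,7))).
Bind Y2 := node(node(7,b),S); no other remaining equation mentions Y2. Substituting into the earlier binding gives X1 := node(0,node(node(7,b),S)).
Bind S := p(b,p(node(0,7),p(7,7))). Substituting into the earlier bindings gives X1 := node(0,node(node(7,b),p(b,p(node(0,7),p(7,7))))), T := p(p(b,p(node(0,7),p(7,7))),tup(p(b,p(node(0,7),p(7,7))),0,p(node(0,7),p(7,7)))), Y2 := node(node(7,b),p(b,p(node(0,7),p(7,7)))).
No equations remain and no clash or occurs-check failure arose, so a unifier exists.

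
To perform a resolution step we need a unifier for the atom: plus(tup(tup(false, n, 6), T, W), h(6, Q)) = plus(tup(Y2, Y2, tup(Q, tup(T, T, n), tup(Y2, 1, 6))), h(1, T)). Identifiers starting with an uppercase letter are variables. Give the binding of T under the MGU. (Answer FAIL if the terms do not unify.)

FAIL

Decompose plus/2: tup(tup(false, n, 6), T, W) = tup(Y2, Y2, tup(Q, tup(T, T, n), tup(Y2, 1, 6))),  h(6, Q) = h(1, T).
Decompose tup/3: tup(false, n, 6) = Y2,  T = Y2,  W = tup(Q, tup(T, T, n), tup(Y2, 1, 6)).
Bind Y2 := tup(false, n, 6); substituting into the 2 remaining equations that mention Y2 gives: T = tup(false, n, 6),  W = tup(Q, tup(T, T, n), tup(tup(false, n, 6), 1, 6)).
Bind T := tup(false, n, 6); substituting into the remaining equations gives: W = tup(Q, tup(tup(false, n, 6), tup(false, n, 6), n), tup(tup(false, n, 6), 1, 6)),  h(6, Q) = h(1, tup(false, n, 6)).
Bind W := tup(Q, tup(tup(false, n, 6), tup(false, n, 6), n), tup(tup(false, n, 6), 1, 6)); no other remaining equation mentions W.
Decompose h/2: 6 = 1,  Q = tup(false, n, 6).
Clash: constants 6 and 1 differ; no unifier exists.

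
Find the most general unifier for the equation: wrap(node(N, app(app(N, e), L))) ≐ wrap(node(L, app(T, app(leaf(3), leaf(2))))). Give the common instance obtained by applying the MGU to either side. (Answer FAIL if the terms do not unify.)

wrap(node(app(leaf(3), leaf(2)), app(app(app(leaf(3), leaf(2)), e), app(leaf(3), leaf(2)))))

Decompose wrap/1: node(N, app(app(N, e), L)) ≐ node(L, app(T, app(leaf(3), leaf(2)))).
Decompose node/2: N ≐ L,  app(app(N, e), L) ≐ app(T, app(leaf(3), leaf(2))).
Bind N := L; substituting into the remaining equation gives: app(app(L, e), L) ≐ app(T, app(leaf(3), leaf(2))).
Decompose app/2: app(L, e) ≐ T,  L ≐ app(leaf(3), leaf(2)).
Bind T := app(L, e); no other remaining equation mentions T.
Bind L := app(leaf(3), leaf(2)). Substituting into the earlier bindings gives N := app(leaf(3), leaf(2)), T := app(app(leaf(3), leaf(2)), e).
Applying the MGU to either side gives wrap(node(app(leaf(3), leaf(2)), app(app(app(leaf(3), leaf(2)), e), app(leaf(3), leaf(2))))).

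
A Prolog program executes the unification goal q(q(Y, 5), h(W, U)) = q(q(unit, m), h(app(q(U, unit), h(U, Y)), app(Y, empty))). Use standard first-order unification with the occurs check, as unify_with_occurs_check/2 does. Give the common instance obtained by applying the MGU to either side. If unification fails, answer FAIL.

FAIL

Decompose q/2: q(Y, 5) = q(unit, m),  h(W, U) = h(app(q(U, unit), h(U, Y)), app(Y, empty)).
Decompose q/2: Y = unit,  5 = m.
Bind Y := unit; substituting into the one remaining equation that mentions Y gives: h(W, U) = h(app(q(U, unit), h(U, unit)), app(unit, empty)).
Clash: constants 5 and m differ; no unifier exists.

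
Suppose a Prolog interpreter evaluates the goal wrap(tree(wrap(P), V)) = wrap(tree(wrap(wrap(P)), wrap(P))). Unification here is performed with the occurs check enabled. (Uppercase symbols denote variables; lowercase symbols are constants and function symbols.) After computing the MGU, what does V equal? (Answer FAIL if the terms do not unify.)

Decompose wrap/1: tree(wrap(P), V) = tree(wrap(wrap(P)), wrap(P)).
Decompose tree/2: wrap(P) = wrap(wrap(P)),  V = wrap(P).
Decompose wrap/1: P = wrap(P).
Occurs check fails: P occurs in wrap(P); the equation P = wrap(P) has no finite solution.

FAIL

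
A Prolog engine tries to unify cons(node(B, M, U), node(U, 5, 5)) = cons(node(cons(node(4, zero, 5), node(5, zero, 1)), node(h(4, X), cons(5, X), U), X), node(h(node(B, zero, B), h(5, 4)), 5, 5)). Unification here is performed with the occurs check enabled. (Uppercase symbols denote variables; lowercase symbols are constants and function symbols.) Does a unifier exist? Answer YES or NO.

Decompose cons/2: node(B, M, U) = node(cons(node(4, zero, 5), node(5, zero, 1)), node(h(4, X), cons(5, X), U), X),  node(U, 5, 5) = node(h(node(B, zero, B), h(5, 4)), 5, 5).
Decompose node/3: B = cons(node(4, zero, 5), node(5, zero, 1)),  M = node(h(4, X), cons(5, X), U),  U = X.
Bind B := cons(node(4, zero, 5), node(5, zero, 1)); substituting into the one remaining equation that mentions B gives: node(U, 5, 5) = node(h(node(cons(node(4, zero, 5), node(5, zero, 1)), zero, cons(node(4, zero, 5), node(5, zero, 1))), h(5, 4)), 5, 5).
Bind M := node(h(4, X), cons(5, X), U); no other remaining equation mentions M.
Bind U := X; substituting into the remaining equation gives: node(X, 5, 5) = node(h(node(cons(node(4, zero, 5), node(5, zero, 1)), zero, cons(node(4, zero, 5), node(5, zero, 1))), h(5, 4)), 5, 5). Substituting into the earlier binding gives M := node(h(4, X), cons(5, X), X).
Decompose node/3: X = h(node(cons(node(4, zero, 5), node(5, zero, 1)), zero, cons(node(4, zero, 5), node(5, zero, 1))), h(5, 4)),  5 = 5,  5 = 5.
Bind X := h(node(cons(node(4, zero, 5), node(5, zero, 1)), zero, cons(node(4, zero, 5), node(5, zero, 1))), h(5, 4)); no other remaining equation mentions X. Substituting into the earlier bindings gives M := node(h(4, h(node(cons(node(4, zero, 5), node(5, zero, 1)), zero, cons(node(4, zero, 5), node(5, zero, 1))), h(5, 4))), cons(5, h(node(cons(node(4, zero, 5), node(5, zero, 1)), zero, cons(node(4, zero, 5), node(5, zero, 1))), h(5, 4))), h(node(cons(node(4, zero, 5), node(5, zero, 1)), zero, cons(node(4, zero, 5), node(5, zero, 1))), h(5, 4))), U := h(node(cons(node(4, zero, 5), node(5, zero, 1)), zero, cons(node(4, zero, 5), node(5, zero, 1))), h(5, 4)).
Delete trivial equation 5 = 5.
Delete trivial equation 5 = 5.
No equations remain and no clash or occurs-check failure arose, so a unifier exists.

YES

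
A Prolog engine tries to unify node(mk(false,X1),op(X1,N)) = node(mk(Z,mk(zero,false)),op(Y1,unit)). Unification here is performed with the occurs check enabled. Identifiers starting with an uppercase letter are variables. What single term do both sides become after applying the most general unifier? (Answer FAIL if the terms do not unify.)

Decompose node/2: mk(false,X1) = mk(Z,mk(zero,false)),  op(X1,N) = op(Y1,unit).
Decompose mk/2: false = Z,  X1 = mk(zero,false).
Bind Z := false; no other remaining equation mentions Z.
Bind X1 := mk(zero,false); substituting into the remaining equation gives: op(mk(zero,false),N) = op(Y1,unit).
Decompose op/2: mk(zero,false) = Y1,  N = unit.
Bind Y1 := mk(zero,false); no other remaining equation mentions Y1.
Bind N := unit.
Applying the MGU to either side gives node(mk(false,mk(zero,false)),op(mk(zero,false),unit)).

node(mk(false,mk(zero,false)),op(mk(zero,false),unit))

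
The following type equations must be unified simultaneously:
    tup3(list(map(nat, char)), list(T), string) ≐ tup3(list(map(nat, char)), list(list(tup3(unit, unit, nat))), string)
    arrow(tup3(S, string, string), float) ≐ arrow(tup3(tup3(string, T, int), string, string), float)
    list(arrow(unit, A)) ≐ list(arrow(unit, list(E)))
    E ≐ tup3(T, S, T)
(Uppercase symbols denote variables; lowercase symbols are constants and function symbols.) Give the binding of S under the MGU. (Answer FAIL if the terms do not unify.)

Decompose tup3/3: list(map(nat, char)) ≐ list(map(nat, char)),  list(T) ≐ list(list(tup3(unit, unit, nat))),  string ≐ string.
Delete trivial equation list(map(nat, char)) ≐ list(map(nat, char)).
Decompose list/1: T ≐ list(tup3(unit, unit, nat)).
Bind T := list(tup3(unit, unit, nat)); substituting into the 2 remaining equations that mention T gives: arrow(tup3(S, string, string), float) ≐ arrow(tup3(tup3(string, list(tup3(unit, unit, nat)), int), string, string), float),  E ≐ tup3(list(tup3(unit, unit, nat)), S, list(tup3(unit, unit, nat))).
Delete trivial equation string ≐ string.
Decompose arrow/2: tup3(S, string, string) ≐ tup3(tup3(string, list(tup3(unit, unit, nat)), int), string, string),  float ≐ float.
Decompose tup3/3: S ≐ tup3(string, list(tup3(unit, unit, nat)), int),  string ≐ string,  string ≐ string.
Bind S := tup3(string, list(tup3(unit, unit, nat)), int); substituting into the one remaining equation that mentions S gives: E ≐ tup3(list(tup3(unit, unit, nat)), tup3(string, list(tup3(unit, unit, nat)), int), list(tup3(unit, unit, nat))).
Delete trivial equation string ≐ string.
Delete trivial equation string ≐ string.
Delete trivial equation float ≐ float.
Decompose list/1: arrow(unit, A) ≐ arrow(unit, list(E)).
Decompose arrow/2: unit ≐ unit,  A ≐ list(E).
Delete trivial equation unit ≐ unit.
Bind A := list(E); no other remaining equation mentions A.
Bind E := tup3(list(tup3(unit, unit, nat)), tup3(string, list(tup3(unit, unit, nat)), int), list(tup3(unit, unit, nat))). Substituting into the earlier binding gives A := list(tup3(list(tup3(unit, unit, nat)), tup3(string, list(tup3(unit, unit, nat)), int), list(tup3(unit, unit, nat)))).
MGU = { T ↦ list(tup3(unit, unit, nat)), S ↦ tup3(string, list(tup3(unit, unit, nat)), int), A ↦ list(tup3(list(tup3(unit, unit, nat)), tup3(string, list(tup3(unit, unit, nat)), int), list(tup3(unit, unit, nat)))), E ↦ tup3(list(tup3(unit, unit, nat)), tup3(string, list(tup3(unit, unit, nat)), int), list(tup3(unit, unit, nat))) }, so S ↦ tup3(string, list(tup3(unit, unit, nat)), int).

tup3(string, list(tup3(unit, unit, nat)), int)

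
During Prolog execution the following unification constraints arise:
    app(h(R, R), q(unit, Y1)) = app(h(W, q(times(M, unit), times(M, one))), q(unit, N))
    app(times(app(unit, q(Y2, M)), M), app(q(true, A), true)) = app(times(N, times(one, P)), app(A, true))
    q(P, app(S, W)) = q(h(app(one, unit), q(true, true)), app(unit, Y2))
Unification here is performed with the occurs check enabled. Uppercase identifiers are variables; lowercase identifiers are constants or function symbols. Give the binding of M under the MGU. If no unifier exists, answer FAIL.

FAIL

Decompose app/2: h(R, R) = h(W, q(times(M, unit), times(M, one))),  q(unit, Y1) = q(unit, N).
Decompose h/2: R = W,  R = q(times(M, unit), times(M, one)).
Bind R := W; substituting into the one remaining equation that mentions R gives: W = q(times(M, unit), times(M, one)).
Bind W := q(times(M, unit), times(M, one)); substituting into the one remaining equation that mentions W gives: q(P, app(S, q(times(M, unit), times(M, one)))) = q(h(app(one, unit), q(true, true)), app(unit, Y2)). Substituting into the earlier binding gives R := q(times(M, unit), times(M, one)).
Decompose q/2: unit = unit,  Y1 = N.
Delete trivial equation unit = unit.
Bind Y1 := N; no other remaining equation mentions Y1.
Decompose app/2: times(app(unit, q(Y2, M)), M) = times(N, times(one, P)),  app(q(true, A), true) = app(A, true).
Decompose times/2: app(unit, q(Y2, M)) = N,  M = times(one, P).
Bind N := app(unit, q(Y2, M)); no other remaining equation mentions N. Substituting into the earlier binding gives Y1 := app(unit, q(Y2, M)).
Bind M := times(one, P); substituting into the one remaining equation that mentions M gives: q(P, app(S, q(times(times(one, P), unit), times(times(one, P), one)))) = q(h(app(one, unit), q(true, true)), app(unit, Y2)). Substituting into the earlier bindings gives R := q(times(times(one, P), unit), times(times(one, P), one)), W := q(times(times(one, P), unit), times(times(one, P), one)), Y1 := app(unit, q(Y2, times(one, P))), N := app(unit, q(Y2, times(one, P))).
Decompose app/2: q(true, A) = A,  true = true.
Occurs check fails: A occurs in q(true, A); the equation A = q(true, A) has no finite solution.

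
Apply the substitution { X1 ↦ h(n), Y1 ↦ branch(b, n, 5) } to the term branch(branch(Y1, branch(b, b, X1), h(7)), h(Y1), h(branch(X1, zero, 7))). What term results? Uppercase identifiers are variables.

branch(branch(branch(b, n, 5), branch(b, b, h(n)), h(7)), h(branch(b, n, 5)), h(branch(h(n), zero, 7)))

Replace each occurrence of X1 with h(n).
Replace each occurrence of Y1 with branch(b, n, 5).
Result: branch(branch(branch(b, n, 5), branch(b, b, h(n)), h(7)), h(branch(b, n, 5)), h(branch(h(n), zero, 7))).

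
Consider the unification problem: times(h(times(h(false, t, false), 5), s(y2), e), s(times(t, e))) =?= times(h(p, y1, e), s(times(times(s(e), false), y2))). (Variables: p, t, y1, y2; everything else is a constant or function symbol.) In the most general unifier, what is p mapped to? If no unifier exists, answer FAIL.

times(h(false, times(s(e), false), false), 5)

Decompose times/2: h(times(h(false, t, false), 5), s(y2), e) =?= h(p, y1, e),  s(times(t, e)) =?= s(times(times(s(e), false), y2)).
Decompose h/3: times(h(false, t, false), 5) =?= p,  s(y2) =?= y1,  e =?= e.
Bind p := times(h(false, t, false), 5); no other remaining equation mentions p.
Bind y1 := s(y2); no other remaining equation mentions y1.
Delete trivial equation e =?= e.
Decompose s/1: times(t, e) =?= times(times(s(e), false), y2).
Decompose times/2: t =?= times(s(e), false),  e =?= y2.
Bind t := times(s(e), false); no other remaining equation mentions t. Substituting into the earlier binding gives p := times(h(false, times(s(e), false), false), 5).
Bind y2 := e. Substituting into the earlier binding gives y1 := s(e).
MGU = { p -> times(h(false, times(s(e), false), false), 5), y1 -> s(e), t -> times(s(e), false), y2 -> e }, so p -> times(h(false, times(s(e), false), false), 5).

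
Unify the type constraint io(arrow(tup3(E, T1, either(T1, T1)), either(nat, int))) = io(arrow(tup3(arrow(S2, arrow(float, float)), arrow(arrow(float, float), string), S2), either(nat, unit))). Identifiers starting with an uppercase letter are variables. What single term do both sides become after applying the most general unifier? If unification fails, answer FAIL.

Decompose io/1: arrow(tup3(E, T1, either(T1, T1)), either(nat, int)) = arrow(tup3(arrow(S2, arrow(float, float)), arrow(arrow(float, float), string), S2), either(nat, unit)).
Decompose arrow/2: tup3(E, T1, either(T1, T1)) = tup3(arrow(S2, arrow(float, float)), arrow(arrow(float, float), string), S2),  either(nat, int) = either(nat, unit).
Decompose tup3/3: E = arrow(S2, arrow(float, float)),  T1 = arrow(arrow(float, float), string),  either(T1, T1) = S2.
Bind E := arrow(S2, arrow(float, float)); no other remaining equation mentions E.
Bind T1 := arrow(arrow(float, float), string); substituting into the one remaining equation that mentions T1 gives: either(arrow(arrow(float, float), string), arrow(arrow(float, float), string)) = S2.
Bind S2 := either(arrow(arrow(float, float), string), arrow(arrow(float, float), string)); no other remaining equation mentions S2. Substituting into the earlier binding gives E := arrow(either(arrow(arrow(float, float), string), arrow(arrow(float, float), string)), arrow(float, float)).
Decompose either/2: nat = nat,  int = unit.
Delete trivial equation nat = nat.
Clash: constants int and unit differ; no unifier exists.

FAIL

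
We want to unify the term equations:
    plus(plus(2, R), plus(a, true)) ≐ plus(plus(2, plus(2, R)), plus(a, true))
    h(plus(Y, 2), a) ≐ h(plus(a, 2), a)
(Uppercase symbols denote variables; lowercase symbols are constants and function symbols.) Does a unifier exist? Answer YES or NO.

NO

Decompose plus/2: plus(2, R) ≐ plus(2, plus(2, R)),  plus(a, true) ≐ plus(a, true).
Decompose plus/2: 2 ≐ 2,  R ≐ plus(2, R).
Delete trivial equation 2 ≐ 2.
Occurs check fails: R occurs in plus(2, R); the equation R ≐ plus(2, R) has no finite solution.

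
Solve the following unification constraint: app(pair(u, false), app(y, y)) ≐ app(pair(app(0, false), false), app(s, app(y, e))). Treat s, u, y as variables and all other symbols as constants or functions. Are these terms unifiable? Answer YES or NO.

Decompose app/2: pair(u, false) ≐ pair(app(0, false), false),  app(y, y) ≐ app(s, app(y, e)).
Decompose pair/2: u ≐ app(0, false),  false ≐ false.
Bind u := app(0, false); no other remaining equation mentions u.
Delete trivial equation false ≐ false.
Decompose app/2: y ≐ s,  y ≐ app(y, e).
Bind y := s; substituting into the remaining equation gives: s ≐ app(s, e).
Occurs check fails: s occurs in app(s, e); the equation s ≐ app(s, e) has no finite solution.

NO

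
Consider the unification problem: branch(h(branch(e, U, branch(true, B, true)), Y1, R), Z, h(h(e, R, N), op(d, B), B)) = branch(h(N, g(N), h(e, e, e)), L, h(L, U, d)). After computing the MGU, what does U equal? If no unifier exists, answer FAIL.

op(d, d)

Decompose branch/3: h(branch(e, U, branch(true, B, true)), Y1, R) = h(N, g(N), h(e, e, e)),  Z = L,  h(h(e, R, N), op(d, B), B) = h(L, U, d).
Decompose h/3: branch(e, U, branch(true, B, true)) = N,  Y1 = g(N),  R = h(e, e, e).
Bind N := branch(e, U, branch(true, B, true)); substituting into the 2 remaining equations that mention N gives: Y1 = g(branch(e, U, branch(true, B, true))),  h(h(e, R, branch(e, U, branch(true, B, true))), op(d, B), B) = h(L, U, d).
Bind Y1 := g(branch(e, U, branch(true, B, true))); no other remaining equation mentions Y1.
Bind R := h(e, e, e); substituting into the one remaining equation that mentions R gives: h(h(e, h(e, e, e), branch(e, U, branch(true, B, true))), op(d, B), B) = h(L, U, d).
Bind Z := L; no other remaining equation mentions Z.
Decompose h/3: h(e, h(e, e, e), branch(e, U, branch(true, B, true))) = L,  op(d, B) = U,  B = d.
Bind L := h(e, h(e, e, e), branch(e, U, branch(true, B, true))); no other remaining equation mentions L. Substituting into the earlier binding gives Z := h(e, h(e, e, e), branch(e, U, branch(true, B, true))).
Bind U := op(d, B); no other remaining equation mentions U. Substituting into the earlier bindings gives N := branch(e, op(d, B), branch(true, B, true)), Y1 := g(branch(e, op(d, B), branch(true, B, true))), Z := h(e, h(e, e, e), branch(e, op(d, B), branch(true, B, true))), L := h(e, h(e, e, e), branch(e, op(d, B), branch(true, B, true))).
Bind B := d. Substituting into the earlier bindings gives N := branch(e, op(d, d), branch(true, d, true)), Y1 := g(branch(e, op(d, d), branch(true, d, true))), Z := h(e, h(e, e, e), branch(e, op(d, d), branch(true, d, true))), L := h(e, h(e, e, e), branch(e, op(d, d), branch(true, d, true))), U := op(d, d).
MGU = { N -> branch(e, op(d, d), branch(true, d, true)), Y1 -> g(branch(e, op(d, d), branch(true, d, true))), R -> h(e, e, e), Z -> h(e, h(e, e, e), branch(e, op(d, d), branch(true, d, true))), L -> h(e, h(e, e, e), branch(e, op(d, d), branch(true, d, true))), U -> op(d, d), B -> d }, so U -> op(d, d).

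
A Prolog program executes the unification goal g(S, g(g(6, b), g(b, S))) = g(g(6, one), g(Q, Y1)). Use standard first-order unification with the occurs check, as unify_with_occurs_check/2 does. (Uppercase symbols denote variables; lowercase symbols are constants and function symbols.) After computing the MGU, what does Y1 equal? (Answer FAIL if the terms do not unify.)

Decompose g/2: S = g(6, one),  g(g(6, b), g(b, S)) = g(Q, Y1).
Bind S := g(6, one); substituting into the remaining equation gives: g(g(6, b), g(b, g(6, one))) = g(Q, Y1).
Decompose g/2: g(6, b) = Q,  g(b, g(6, one)) = Y1.
Bind Q := g(6, b); no other remaining equation mentions Q.
Bind Y1 := g(b, g(6, one)).
MGU = { S ↦ g(6, one), Q ↦ g(6, b), Y1 ↦ g(b, g(6, one)) }, so Y1 ↦ g(b, g(6, one)).

g(b, g(6, one))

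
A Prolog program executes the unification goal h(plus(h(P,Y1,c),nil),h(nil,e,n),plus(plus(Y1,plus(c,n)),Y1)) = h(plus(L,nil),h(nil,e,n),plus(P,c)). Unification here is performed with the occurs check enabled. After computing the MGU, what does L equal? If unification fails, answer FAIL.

Decompose h/3: plus(h(P,Y1,c),nil) = plus(L,nil),  h(nil,e,n) = h(nil,e,n),  plus(plus(Y1,plus(c,n)),Y1) = plus(P,c).
Decompose plus/2: h(P,Y1,c) = L,  nil = nil.
Bind L := h(P,Y1,c); no other remaining equation mentions L.
Delete trivial equation nil = nil.
Delete trivial equation h(nil,e,n) = h(nil,e,n).
Decompose plus/2: plus(Y1,plus(c,n)) = P,  Y1 = c.
Bind P := plus(Y1,plus(c,n)); no other remaining equation mentions P. Substituting into the earlier binding gives L := h(plus(Y1,plus(c,n)),Y1,c).
Bind Y1 := c. Substituting into the earlier bindings gives L := h(plus(c,plus(c,n)),c,c), P := plus(c,plus(c,n)).
MGU = { L -> h(plus(c,plus(c,n)),c,c), P -> plus(c,plus(c,n)), Y1 -> c }, so L -> h(plus(c,plus(c,n)),c,c).

h(plus(c,plus(c,n)),c,c)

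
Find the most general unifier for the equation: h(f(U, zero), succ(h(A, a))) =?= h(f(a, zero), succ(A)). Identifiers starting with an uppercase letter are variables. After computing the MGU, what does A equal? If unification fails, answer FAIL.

FAIL

Decompose h/2: f(U, zero) =?= f(a, zero),  succ(h(A, a)) =?= succ(A).
Decompose f/2: U =?= a,  zero =?= zero.
Bind U := a; no other remaining equation mentions U.
Delete trivial equation zero =?= zero.
Decompose succ/1: h(A, a) =?= A.
Occurs check fails: A occurs in h(A, a); the equation A =?= h(A, a) has no finite solution.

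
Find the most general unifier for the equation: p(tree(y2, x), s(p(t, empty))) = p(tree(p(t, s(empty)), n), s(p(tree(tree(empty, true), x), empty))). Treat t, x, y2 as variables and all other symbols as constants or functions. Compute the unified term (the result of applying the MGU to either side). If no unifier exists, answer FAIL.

Decompose p/2: tree(y2, x) = tree(p(t, s(empty)), n),  s(p(t, empty)) = s(p(tree(tree(empty, true), x), empty)).
Decompose tree/2: y2 = p(t, s(empty)),  x = n.
Bind y2 := p(t, s(empty)); no other remaining equation mentions y2.
Bind x := n; substituting into the remaining equation gives: s(p(t, empty)) = s(p(tree(tree(empty, true), n), empty)).
Decompose s/1: p(t, empty) = p(tree(tree(empty, true), n), empty).
Decompose p/2: t = tree(tree(empty, true), n),  empty = empty.
Bind t := tree(tree(empty, true), n); no other remaining equation mentions t. Substituting into the earlier binding gives y2 := p(tree(tree(empty, true), n), s(empty)).
Delete trivial equation empty = empty.
Applying the MGU to either side gives p(tree(p(tree(tree(empty, true), n), s(empty)), n), s(p(tree(tree(empty, true), n), empty))).

p(tree(p(tree(tree(empty, true), n), s(empty)), n), s(p(tree(tree(empty, true), n), empty)))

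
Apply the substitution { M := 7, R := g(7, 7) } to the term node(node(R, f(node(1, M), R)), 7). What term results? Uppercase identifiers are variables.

node(node(g(7, 7), f(node(1, 7), g(7, 7))), 7)

Replace each occurrence of M with 7.
Replace each occurrence of R with g(7, 7).
Result: node(node(g(7, 7), f(node(1, 7), g(7, 7))), 7).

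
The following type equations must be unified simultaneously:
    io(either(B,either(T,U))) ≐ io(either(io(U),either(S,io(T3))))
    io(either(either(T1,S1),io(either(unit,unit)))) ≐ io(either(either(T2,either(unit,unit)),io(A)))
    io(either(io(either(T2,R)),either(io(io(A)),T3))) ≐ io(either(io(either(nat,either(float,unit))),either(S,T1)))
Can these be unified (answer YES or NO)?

Decompose io/1: either(B,either(T,U)) ≐ either(io(U),either(S,io(T3))).
Decompose either/2: B ≐ io(U),  either(T,U) ≐ either(S,io(T3)).
Bind B := io(U); no other remaining equation mentions B.
Decompose either/2: T ≐ S,  U ≐ io(T3).
Bind T := S; no other remaining equation mentions T.
Bind U := io(T3); no other remaining equation mentions U. Substituting into the earlier binding gives B := io(io(T3)).
Decompose io/1: either(either(T1,S1),io(either(unit,unit))) ≐ either(either(T2,either(unit,unit)),io(A)).
Decompose either/2: either(T1,S1) ≐ either(T2,either(unit,unit)),  io(either(unit,unit)) ≐ io(A).
Decompose either/2: T1 ≐ T2,  S1 ≐ either(unit,unit).
Bind T1 := T2; substituting into the one remaining equation that mentions T1 gives: io(either(io(either(T2,R)),either(io(io(A)),T3))) ≐ io(either(io(either(nat,either(float,unit))),either(S,T2))).
Bind S1 := either(unit,unit); no other remaining equation mentions S1.
Decompose io/1: either(unit,unit) ≐ A.
Bind A := either(unit,unit); substituting into the remaining equation gives: io(either(io(either(T2,R)),either(io(io(either(unit,unit))),T3))) ≐ io(either(io(either(nat,either(float,unit))),either(S,T2))).
Decompose io/1: either(io(either(T2,R)),either(io(io(either(unit,unit))),T3)) ≐ either(io(either(nat,either(float,unit))),either(S,T2)).
Decompose either/2: io(either(T2,R)) ≐ io(either(nat,either(float,unit))),  either(io(io(either(unit,unit))),T3) ≐ either(S,T2).
Decompose io/1: either(T2,R) ≐ either(nat,either(float,unit)).
Decompose either/2: T2 ≐ nat,  R ≐ either(float,unit).
Bind T2 := nat; substituting into the one remaining equation that mentions T2 gives: either(io(io(either(unit,unit))),T3) ≐ either(S,nat). Substituting into the earlier binding gives T1 := nat.
Bind R := either(float,unit); no other remaining equation mentions R.
Decompose either/2: io(io(either(unit,unit))) ≐ S,  T3 ≐ nat.
Bind S := io(io(either(unit,unit))); no other remaining equation mentions S. Substituting into the earlier binding gives T := io(io(either(unit,unit))).
Bind T3 := nat. Substituting into the earlier bindings gives B := io(io(nat)), U := io(nat).
No equations remain and no clash or occurs-check failure arose, so a unifier exists.

YES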